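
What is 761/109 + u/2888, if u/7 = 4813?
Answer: 5870087/314792 ≈ 18.648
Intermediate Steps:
u = 33691 (u = 7*4813 = 33691)
761/109 + u/2888 = 761/109 + 33691/2888 = 5870087/314792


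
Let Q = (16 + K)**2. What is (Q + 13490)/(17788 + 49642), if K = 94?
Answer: 2559/6743 ≈ 0.37950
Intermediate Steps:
Q = 12100 (Q = (16 + 94)**2 = 110**2 = 12100)
(Q + 13490)/(17788 + 49642) = (12100 + 13490)/(17788 + 49642) = 25590/67430 = 25590*(1/67430) = 2559/6743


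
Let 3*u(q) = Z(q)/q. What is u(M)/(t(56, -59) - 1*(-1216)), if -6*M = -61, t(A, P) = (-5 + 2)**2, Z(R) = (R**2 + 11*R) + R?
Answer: 19/3150 ≈ 0.0060317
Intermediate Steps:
Z(R) = R**2 + 12*R
t(A, P) = 9 (t(A, P) = (-3)**2 = 9)
M = 61/6 (M = -1/6*(-61) = 61/6 ≈ 10.167)
u(q) = 4 + q/3 (u(q) = ((q*(12 + q))/q)/3 = (12 + q)/3 = 4 + q/3)
u(M)/(t(56, -59) - 1*(-1216)) = (4 + (1/3)*(61/6))/(9 - 1*(-1216)) = (4 + 61/18)/(9 + 1216) = (133/18)/1225 = (133/18)*(1/1225) = 19/3150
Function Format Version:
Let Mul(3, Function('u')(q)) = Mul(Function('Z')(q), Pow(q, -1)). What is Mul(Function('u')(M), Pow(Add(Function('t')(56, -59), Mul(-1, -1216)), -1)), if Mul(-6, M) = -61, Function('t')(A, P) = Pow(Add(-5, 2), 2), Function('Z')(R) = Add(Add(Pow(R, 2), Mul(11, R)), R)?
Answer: Rational(19, 3150) ≈ 0.0060317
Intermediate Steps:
Function('Z')(R) = Add(Pow(R, 2), Mul(12, R))
Function('t')(A, P) = 9 (Function('t')(A, P) = Pow(-3, 2) = 9)
M = Rational(61, 6) (M = Mul(Rational(-1, 6), -61) = Rational(61, 6) ≈ 10.167)
Function('u')(q) = Add(4, Mul(Rational(1, 3), q)) (Function('u')(q) = Mul(Rational(1, 3), Mul(Mul(q, Add(12, q)), Pow(q, -1))) = Mul(Rational(1, 3), Add(12, q)) = Add(4, Mul(Rational(1, 3), q)))
Mul(Function('u')(M), Pow(Add(Function('t')(56, -59), Mul(-1, -1216)), -1)) = Mul(Add(4, Mul(Rational(1, 3), Rational(61, 6))), Pow(Add(9, Mul(-1, -1216)), -1)) = Mul(Add(4, Rational(61, 18)), Pow(Add(9, 1216), -1)) = Mul(Rational(133, 18), Pow(1225, -1)) = Mul(Rational(133, 18), Rational(1, 1225)) = Rational(19, 3150)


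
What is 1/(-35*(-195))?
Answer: 1/6825 ≈ 0.00014652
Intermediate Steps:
1/(-35*(-195)) = 1/6825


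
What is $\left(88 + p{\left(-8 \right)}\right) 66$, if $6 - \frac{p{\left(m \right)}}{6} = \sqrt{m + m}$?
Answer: $8184 - 1584 i \approx 8184.0 - 1584.0 i$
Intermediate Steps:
$p{\left(m \right)} = 36 - 6 \sqrt{2} \sqrt{m}$ ($p{\left(m \right)} = 36 - 6 \sqrt{m + m} = 36 - 6 \sqrt{2 m} = 36 - 6 \sqrt{2} \sqrt{m}$)
$\left(88 + p{\left(-8 \right)}\right) 66 = \left(88 + \left(36 - 6 \sqrt{2} \sqrt{-8}\right)\right) 66 = \left(88 + \left(36 - 6 \sqrt{2} \cdot 2 i \sqrt{2}\right)\right) 66 = \left(88 + \left(36 - 24 i\right)\right) 66 = \left(124 - 24 i\right) 66 = 8184 - 1584 i$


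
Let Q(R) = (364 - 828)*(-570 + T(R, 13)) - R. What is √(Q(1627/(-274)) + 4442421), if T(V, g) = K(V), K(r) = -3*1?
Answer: √353480251066/274 ≈ 2169.9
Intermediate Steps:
K(r) = -3
T(V, g) = -3
Q(R) = 265872 - R (Q(R) = (364 - 828)*(-570 - 3) - R = -464*(-573) - R = 265872 - R)
√(Q(1627/(-274)) + 4442421) = √((265872 - 1627/(-274)) + 4442421) = √((265872 - 1627*(-1)/274) + 4442421) = √((265872 - 1*(-1627/274)) + 4442421) = √((265872 + 1627/274) + 4442421) = √(72850555/274 + 4442421) = √(1290073909/274) = √353480251066/274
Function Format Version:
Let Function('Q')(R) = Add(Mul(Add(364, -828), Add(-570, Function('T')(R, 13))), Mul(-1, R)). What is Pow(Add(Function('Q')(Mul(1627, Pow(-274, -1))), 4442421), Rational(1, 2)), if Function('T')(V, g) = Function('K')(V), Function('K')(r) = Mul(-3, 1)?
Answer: Mul(Rational(1, 274), Pow(353480251066, Rational(1, 2))) ≈ 2169.9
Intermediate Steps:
Function('K')(r) = -3
Function('T')(V, g) = -3
Function('Q')(R) = Add(265872, Mul(-1, R)) (Function('Q')(R) = Add(Mul(Add(364, -828), Add(-570, -3)), Mul(-1, R)) = Add(Mul(-464, -573), Mul(-1, R)) = Add(265872, Mul(-1, R)))
Pow(Add(Function('Q')(Mul(1627, Pow(-274, -1))), 4442421), Rational(1, 2)) = Pow(Add(Add(265872, Mul(-1, Mul(1627, Pow(-274, -1)))), 4442421), Rational(1, 2)) = Pow(Add(Add(265872, Mul(-1, Mul(1627, Rational(-1, 274)))), 4442421), Rational(1, 2)) = Pow(Add(Add(265872, Mul(-1, Rational(-1627, 274))), 4442421), Rational(1, 2)) = Pow(Add(Add(265872, Rational(1627, 274)), 4442421), Rational(1, 2)) = Pow(Add(Rational(72850555, 274), 4442421), Rational(1, 2)) = Pow(Rational(1290073909, 274), Rational(1, 2)) = Mul(Rational(1, 274), Pow(353480251066, Rational(1, 2)))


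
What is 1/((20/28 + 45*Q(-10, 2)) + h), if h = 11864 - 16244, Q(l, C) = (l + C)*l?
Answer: -7/5455 ≈ -0.0012832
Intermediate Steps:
Q(l, C) = l*(C + l) (Q(l, C) = (C + l)*l = l*(C + l))
h = -4380
1/((20/28 + 45*Q(-10, 2)) + h) = 1/((20/28 + 45*(-10*(2 - 10))) - 4380) = 1/((20*(1/28) + 45*(-10*(-8))) - 4380) = 1/((5/7 + 45*80) - 4380) = 1/((5/7 + 3600) - 4380) = 1/(25205/7 - 4380) = 1/(-5455/7) = -7/5455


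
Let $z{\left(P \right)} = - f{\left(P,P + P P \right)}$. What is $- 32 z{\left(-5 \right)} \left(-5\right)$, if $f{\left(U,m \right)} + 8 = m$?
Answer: $-1920$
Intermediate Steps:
$f{\left(U,m \right)} = -8 + m$
$z{\left(P \right)} = 8 - P - P^{2}$ ($z{\left(P \right)} = - (-8 + \left(P + P P\right)) = - (-8 + \left(P + P^{2}\right)) = - (-8 + P + P^{2}) = 8 - P - P^{2}$)
$- 32 z{\left(-5 \right)} \left(-5\right) = - 32 \left(8 - - 5 \left(1 - 5\right)\right) \left(-5\right) = - 32 \left(8 - \left(-5\right) \left(-4\right)\right) \left(-5\right) = - 32 \left(8 - 20\right) \left(-5\right) = \left(-32\right) \left(-12\right) \left(-5\right) = 384 \left(-5\right) = -1920$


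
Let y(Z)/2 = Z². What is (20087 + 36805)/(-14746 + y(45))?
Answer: -14223/2674 ≈ -5.3190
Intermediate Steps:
y(Z) = 2*Z²
(20087 + 36805)/(-14746 + y(45)) = (20087 + 36805)/(-14746 + 2*45²) = 56892/(-14746 + 2*2025) = 56892/(-14746 + 4050) = 56892/(-10696) = 56892*(-1/10696) = -14223/2674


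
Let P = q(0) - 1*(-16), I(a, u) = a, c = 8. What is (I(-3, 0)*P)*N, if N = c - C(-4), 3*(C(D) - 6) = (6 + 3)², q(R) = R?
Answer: 1200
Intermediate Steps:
P = 16 (P = 0 - 1*(-16) = 0 + 16 = 16)
C(D) = 33 (C(D) = 6 + (6 + 3)²/3 = 6 + (⅓)*9² = 6 + (⅓)*81 = 6 + 27 = 33)
N = -25 (N = 8 - 1*33 = 8 - 33 = -25)
(I(-3, 0)*P)*N = -3*16*(-25) = -48*(-25) = 1200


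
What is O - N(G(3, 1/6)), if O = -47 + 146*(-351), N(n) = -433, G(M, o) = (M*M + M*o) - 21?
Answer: -50860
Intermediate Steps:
G(M, o) = -21 + M**2 + M*o (G(M, o) = (M**2 + M*o) - 21 = -21 + M**2 + M*o)
O = -51293 (O = -47 - 51246 = -51293)
O - N(G(3, 1/6)) = -51293 - 1*(-433) = -51293 + 433 = -50860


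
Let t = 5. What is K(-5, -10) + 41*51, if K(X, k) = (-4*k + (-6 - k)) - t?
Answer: 2130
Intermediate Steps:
K(X, k) = -11 - 5*k (K(X, k) = (-4*k + (-6 - k)) - 1*5 = (-6 - 5*k) - 5 = -11 - 5*k)
K(-5, -10) + 41*51 = (-11 - 5*(-10)) + 41*51 = (-11 + 50) + 2091 = 39 + 2091 = 2130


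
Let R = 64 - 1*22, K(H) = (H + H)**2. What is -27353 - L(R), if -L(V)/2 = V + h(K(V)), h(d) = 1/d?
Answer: -96205031/3528 ≈ -27269.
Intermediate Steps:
K(H) = 4*H**2 (K(H) = (2*H)**2 = 4*H**2)
R = 42 (R = 64 - 22 = 42)
L(V) = -2*V - 1/(2*V**2) (L(V) = -2*(V + 1/(4*V**2)) = -2*V - 1/(2*V**2))
-27353 - L(R) = -27353 - (-2*42 - 1/2/42**2) = -27353 - (-84 - 1/2*1/1764) = -27353 - (-84 - 1/3528) = -27353 - 1*(-296353/3528) = -27353 + 296353/3528 = -96205031/3528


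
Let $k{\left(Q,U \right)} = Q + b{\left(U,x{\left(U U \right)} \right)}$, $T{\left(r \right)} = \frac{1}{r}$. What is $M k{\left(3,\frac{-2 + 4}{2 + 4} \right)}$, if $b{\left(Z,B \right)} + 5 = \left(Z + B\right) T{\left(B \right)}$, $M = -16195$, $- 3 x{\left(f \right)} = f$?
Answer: $161950$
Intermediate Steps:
$x{\left(f \right)} = - \frac{f}{3}$
$b{\left(Z,B \right)} = -5 + \frac{B + Z}{B}$ ($b{\left(Z,B \right)} = -5 + \frac{Z + B}{B} = -5 + \frac{B + Z}{B}$)
$k{\left(Q,U \right)} = -4 + Q - \frac{3}{U}$ ($k{\left(Q,U \right)} = Q + \left(-4 + \frac{U}{\left(- \frac{1}{3}\right) U U}\right) = Q + \left(-4 + \frac{U}{\left(- \frac{1}{3}\right) U^{2}}\right) = Q + \left(-4 + U \left(- \frac{3}{U^{2}}\right)\right) = Q - \left(4 + \frac{3}{U}\right) = -4 + Q - \frac{3}{U}$)
$M k{\left(3,\frac{-2 + 4}{2 + 4} \right)} = - 16195 \left(-4 + 3 - \frac{3}{\left(-2 + 4\right) \frac{1}{2 + 4}}\right) = - 16195 \left(-4 + 3 - \frac{3}{2 \cdot \frac{1}{6}}\right) = - 16195 \left(-4 + 3 - 3 \frac{1}{\frac{1}{3}}\right) = - 16195 \left(-4 + 3 - 9\right) = \left(-16195\right) \left(-10\right) = 161950$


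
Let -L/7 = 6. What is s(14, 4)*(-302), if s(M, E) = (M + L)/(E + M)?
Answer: 4228/9 ≈ 469.78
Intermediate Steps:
L = -42 (L = -7*6 = -42)
s(M, E) = (-42 + M)/(E + M) (s(M, E) = (M - 42)/(E + M) = (-42 + M)/(E + M))
s(14, 4)*(-302) = ((-42 + 14)/(4 + 14))*(-302) = (-28/18)*(-302) = ((1/18)*(-28))*(-302) = -14/9*(-302) = 4228/9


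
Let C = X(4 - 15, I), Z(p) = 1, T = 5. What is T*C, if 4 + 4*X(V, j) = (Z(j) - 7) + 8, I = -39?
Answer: -5/2 ≈ -2.5000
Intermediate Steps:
X(V, j) = -½ (X(V, j) = -1 + ((1 - 7) + 8)/4 = -1 + (-6 + 8)/4 = -1 + (¼)*2 = -1 + ½ = -½)
C = -½ ≈ -0.50000
T*C = 5*(-½) = -5/2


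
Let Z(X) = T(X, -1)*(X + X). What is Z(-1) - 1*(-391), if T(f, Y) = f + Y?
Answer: 395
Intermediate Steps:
T(f, Y) = Y + f
Z(X) = 2*X*(-1 + X) (Z(X) = (-1 + X)*(X + X) = (-1 + X)*(2*X) = 2*X*(-1 + X))
Z(-1) - 1*(-391) = 2*(-1)*(-1 - 1) - 1*(-391) = 2*(-1)*(-2) + 391 = 4 + 391 = 395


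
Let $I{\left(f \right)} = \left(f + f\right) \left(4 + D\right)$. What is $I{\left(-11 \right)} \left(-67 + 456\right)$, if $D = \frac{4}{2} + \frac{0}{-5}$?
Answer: $-51348$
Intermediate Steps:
$D = 2$ ($D = 4 \cdot \frac{1}{2} + 0 \left(- \frac{1}{5}\right) = 2 + 0 = 2$)
$I{\left(f \right)} = 12 f$ ($I{\left(f \right)} = \left(f + f\right) \left(4 + 2\right) = 2 f 6 = 12 f$)
$I{\left(-11 \right)} \left(-67 + 456\right) = 12 \left(-11\right) \left(-67 + 456\right) = \left(-132\right) 389 = -51348$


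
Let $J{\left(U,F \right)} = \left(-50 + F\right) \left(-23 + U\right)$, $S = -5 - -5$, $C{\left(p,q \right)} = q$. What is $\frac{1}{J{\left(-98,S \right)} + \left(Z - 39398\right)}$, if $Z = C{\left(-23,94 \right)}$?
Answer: $- \frac{1}{33254} \approx -3.0072 \cdot 10^{-5}$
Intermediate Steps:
$S = 0$ ($S = -5 + 5 = 0$)
$Z = 94$
$\frac{1}{J{\left(-98,S \right)} + \left(Z - 39398\right)} = \frac{1}{\left(1150 - -4900 - 0 + 0 \left(-98\right)\right) + \left(94 - 39398\right)} = \frac{1}{\left(1150 + 4900 + 0 + 0\right) - 39304} = \frac{1}{6050 - 39304} = \frac{1}{-33254} = - \frac{1}{33254}$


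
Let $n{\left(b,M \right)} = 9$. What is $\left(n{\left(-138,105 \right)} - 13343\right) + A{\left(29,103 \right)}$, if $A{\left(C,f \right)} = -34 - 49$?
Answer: $-13417$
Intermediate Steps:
$A{\left(C,f \right)} = -83$
$\left(n{\left(-138,105 \right)} - 13343\right) + A{\left(29,103 \right)} = \left(9 - 13343\right) - 83 = -13334 - 83 = -13417$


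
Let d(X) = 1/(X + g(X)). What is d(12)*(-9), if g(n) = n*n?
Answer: -3/52 ≈ -0.057692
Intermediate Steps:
g(n) = n²
d(X) = 1/(X + X²)
d(12)*(-9) = (1/(12*(1 + 12)))*(-9) = ((1/12)/13)*(-9) = ((1/12)*(1/13))*(-9) = (1/156)*(-9) = -3/52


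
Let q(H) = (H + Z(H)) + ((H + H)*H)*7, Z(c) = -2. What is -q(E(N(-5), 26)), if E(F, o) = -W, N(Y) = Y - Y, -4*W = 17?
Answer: -2041/8 ≈ -255.13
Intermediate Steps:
W = -17/4 (W = -1/4*17 = -17/4 ≈ -4.2500)
N(Y) = 0
E(F, o) = 17/4 (E(F, o) = -1*(-17/4) = 17/4)
q(H) = -2 + H + 14*H**2 (q(H) = (H - 2) + ((H + H)*H)*7 = (-2 + H) + ((2*H)*H)*7 = (-2 + H) + (2*H**2)*7 = (-2 + H) + 14*H**2 = -2 + H + 14*H**2)
-q(E(N(-5), 26)) = -(-2 + 17/4 + 14*(17/4)**2) = -(-2 + 17/4 + 14*(289/16)) = -(-2 + 17/4 + 2023/8) = -1*2041/8 = -2041/8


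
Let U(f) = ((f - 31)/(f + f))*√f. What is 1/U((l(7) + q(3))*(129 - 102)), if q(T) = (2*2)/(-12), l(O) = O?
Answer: 12*√5/149 ≈ 0.18009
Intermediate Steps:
q(T) = -⅓ (q(T) = 4*(-1/12) = -⅓)
U(f) = (-31 + f)/(2*√f) (U(f) = ((-31 + f)/((2*f)))*√f = ((-31 + f)*(1/(2*f)))*√f = ((-31 + f)/(2*f))*√f = (-31 + f)/(2*√f))
1/U((l(7) + q(3))*(129 - 102)) = 1/((-31 + (7 - ⅓)*(129 - 102))/(2*√((7 - ⅓)*(129 - 102)))) = 1/((-31 + (20/3)*27)/(2*√((20/3)*27))) = 1/((-31 + 180)/(2*√180)) = 1/((½)*(√5/30)*149) = 1/(149*√5/60) = 12*√5/149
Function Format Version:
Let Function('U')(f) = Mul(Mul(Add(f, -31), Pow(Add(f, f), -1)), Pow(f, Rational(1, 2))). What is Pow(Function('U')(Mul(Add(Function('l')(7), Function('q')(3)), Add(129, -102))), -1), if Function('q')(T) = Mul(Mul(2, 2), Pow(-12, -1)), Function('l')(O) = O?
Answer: Mul(Rational(12, 149), Pow(5, Rational(1, 2))) ≈ 0.18009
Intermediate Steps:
Function('q')(T) = Rational(-1, 3) (Function('q')(T) = Mul(4, Rational(-1, 12)) = Rational(-1, 3))
Function('U')(f) = Mul(Rational(1, 2), Pow(f, Rational(-1, 2)), Add(-31, f)) (Function('U')(f) = Mul(Mul(Add(-31, f), Pow(Mul(2, f), -1)), Pow(f, Rational(1, 2))) = Mul(Mul(Add(-31, f), Mul(Rational(1, 2), Pow(f, -1))), Pow(f, Rational(1, 2))) = Mul(Mul(Rational(1, 2), Pow(f, -1), Add(-31, f)), Pow(f, Rational(1, 2))) = Mul(Rational(1, 2), Pow(f, Rational(-1, 2)), Add(-31, f)))
Pow(Function('U')(Mul(Add(Function('l')(7), Function('q')(3)), Add(129, -102))), -1) = Pow(Mul(Rational(1, 2), Pow(Mul(Add(7, Rational(-1, 3)), Add(129, -102)), Rational(-1, 2)), Add(-31, Mul(Add(7, Rational(-1, 3)), Add(129, -102)))), -1) = Pow(Mul(Rational(1, 2), Pow(Mul(Rational(20, 3), 27), Rational(-1, 2)), Add(-31, Mul(Rational(20, 3), 27))), -1) = Pow(Mul(Rational(1, 2), Pow(180, Rational(-1, 2)), Add(-31, 180)), -1) = Pow(Mul(Rational(1, 2), Mul(Rational(1, 30), Pow(5, Rational(1, 2))), 149), -1) = Pow(Mul(Rational(149, 60), Pow(5, Rational(1, 2))), -1) = Mul(Rational(12, 149), Pow(5, Rational(1, 2)))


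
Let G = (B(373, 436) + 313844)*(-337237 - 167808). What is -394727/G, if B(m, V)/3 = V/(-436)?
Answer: 394727/158503827845 ≈ 2.4903e-6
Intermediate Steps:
B(m, V) = -3*V/436 (B(m, V) = 3*(V/(-436)) = 3*(V*(-1/436)) = 3*(-V/436) = -3*V/436)
G = -158503827845 (G = (-3/436*436 + 313844)*(-337237 - 167808) = (-3 + 313844)*(-505045) = 313841*(-505045) = -158503827845)
-394727/G = -394727/(-158503827845) = -394727*(-1/158503827845) = 394727/158503827845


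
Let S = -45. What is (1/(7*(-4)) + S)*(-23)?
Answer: 29003/28 ≈ 1035.8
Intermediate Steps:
(1/(7*(-4)) + S)*(-23) = (1/(7*(-4)) - 45)*(-23) = (1/(-28) - 45)*(-23) = (-1/28 - 45)*(-23) = -1261/28*(-23) = 29003/28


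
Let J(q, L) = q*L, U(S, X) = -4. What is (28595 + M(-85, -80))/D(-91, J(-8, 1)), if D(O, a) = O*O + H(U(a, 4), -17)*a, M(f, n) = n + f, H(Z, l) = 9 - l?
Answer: 28430/8073 ≈ 3.5216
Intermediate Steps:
M(f, n) = f + n
J(q, L) = L*q
D(O, a) = O**2 + 26*a (D(O, a) = O*O + (9 - 1*(-17))*a = O**2 + (9 + 17)*a = O**2 + 26*a)
(28595 + M(-85, -80))/D(-91, J(-8, 1)) = (28595 + (-85 - 80))/((-91)**2 + 26*(1*(-8))) = (28595 - 165)/(8281 + 26*(-8)) = 28430/(8281 - 208) = 28430/8073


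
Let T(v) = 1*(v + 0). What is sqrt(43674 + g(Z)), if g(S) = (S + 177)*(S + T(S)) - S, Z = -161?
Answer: sqrt(38683) ≈ 196.68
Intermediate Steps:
T(v) = v (T(v) = 1*v = v)
g(S) = -S + 2*S*(177 + S) (g(S) = (S + 177)*(S + S) - S = (177 + S)*(2*S) - S = 2*S*(177 + S) - S = -S + 2*S*(177 + S))
sqrt(43674 + g(Z)) = sqrt(43674 - 161*(353 + 2*(-161))) = sqrt(43674 - 161*(353 - 322)) = sqrt(43674 - 161*31) = sqrt(43674 - 4991) = sqrt(38683)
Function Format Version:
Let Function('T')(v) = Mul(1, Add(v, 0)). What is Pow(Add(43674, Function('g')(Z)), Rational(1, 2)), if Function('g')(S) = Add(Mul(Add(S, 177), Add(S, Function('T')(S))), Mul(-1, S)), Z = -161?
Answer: Pow(38683, Rational(1, 2)) ≈ 196.68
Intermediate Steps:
Function('T')(v) = v (Function('T')(v) = Mul(1, v) = v)
Function('g')(S) = Add(Mul(-1, S), Mul(2, S, Add(177, S))) (Function('g')(S) = Add(Mul(Add(S, 177), Add(S, S)), Mul(-1, S)) = Add(Mul(Add(177, S), Mul(2, S)), Mul(-1, S)) = Add(Mul(2, S, Add(177, S)), Mul(-1, S)) = Add(Mul(-1, S), Mul(2, S, Add(177, S))))
Pow(Add(43674, Function('g')(Z)), Rational(1, 2)) = Pow(Add(43674, Mul(-161, Add(353, Mul(2, -161)))), Rational(1, 2)) = Pow(Add(43674, Mul(-161, Add(353, -322))), Rational(1, 2)) = Pow(Add(43674, Mul(-161, 31)), Rational(1, 2)) = Pow(Add(43674, -4991), Rational(1, 2)) = Pow(38683, Rational(1, 2))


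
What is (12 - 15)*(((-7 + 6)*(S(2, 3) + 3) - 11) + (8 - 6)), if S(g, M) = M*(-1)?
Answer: 27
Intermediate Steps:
S(g, M) = -M
(12 - 15)*(((-7 + 6)*(S(2, 3) + 3) - 11) + (8 - 6)) = (12 - 15)*(((-7 + 6)*(-1*3 + 3) - 11) + (8 - 6)) = -3*((-(-3 + 3) - 11) + 2) = -3*((-1*0 - 11) + 2) = -3*((0 - 11) + 2) = -3*(-11 + 2) = -3*(-9) = 27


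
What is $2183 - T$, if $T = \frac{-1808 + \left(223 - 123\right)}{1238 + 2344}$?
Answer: $\frac{3910607}{1791} \approx 2183.5$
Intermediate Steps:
$T = - \frac{854}{1791}$ ($T = \frac{-1808 + 100}{3582} = \left(-1708\right) \frac{1}{3582} = - \frac{854}{1791} \approx -0.47683$)
$2183 - T = 2183 - - \frac{854}{1791} = 2183 + \frac{854}{1791} = \frac{3910607}{1791}$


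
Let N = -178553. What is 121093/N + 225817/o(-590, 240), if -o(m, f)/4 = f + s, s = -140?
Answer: -40368740001/71421200 ≈ -565.22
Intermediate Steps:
o(m, f) = 560 - 4*f (o(m, f) = -4*(f - 140) = -4*(-140 + f) = 560 - 4*f)
121093/N + 225817/o(-590, 240) = 121093/(-178553) + 225817/(560 - 4*240) = 121093*(-1/178553) + 225817/(560 - 960) = -121093/178553 + 225817/(-400) = -121093/178553 + 225817*(-1/400) = -121093/178553 - 225817/400 = -40368740001/71421200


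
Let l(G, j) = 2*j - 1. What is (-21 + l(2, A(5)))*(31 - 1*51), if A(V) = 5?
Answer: 240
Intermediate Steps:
l(G, j) = -1 + 2*j
(-21 + l(2, A(5)))*(31 - 1*51) = (-21 + (-1 + 2*5))*(31 - 1*51) = (-21 + (-1 + 10))*(31 - 51) = (-21 + 9)*(-20) = -12*(-20) = 240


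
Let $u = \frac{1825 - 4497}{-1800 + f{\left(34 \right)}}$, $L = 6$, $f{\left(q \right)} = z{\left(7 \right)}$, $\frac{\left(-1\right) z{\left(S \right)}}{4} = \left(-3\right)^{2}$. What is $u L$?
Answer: $\frac{1336}{153} \approx 8.732$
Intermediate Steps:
$z{\left(S \right)} = -36$ ($z{\left(S \right)} = - 4 \left(-3\right)^{2} = \left(-4\right) 9 = -36$)
$f{\left(q \right)} = -36$
$u = \frac{668}{459}$ ($u = \frac{1825 - 4497}{-1800 - 36} = - \frac{2672}{-1836} = \left(-2672\right) \left(- \frac{1}{1836}\right) = \frac{668}{459} \approx 1.4553$)
$u L = \frac{668}{459} \cdot 6 = \frac{1336}{153}$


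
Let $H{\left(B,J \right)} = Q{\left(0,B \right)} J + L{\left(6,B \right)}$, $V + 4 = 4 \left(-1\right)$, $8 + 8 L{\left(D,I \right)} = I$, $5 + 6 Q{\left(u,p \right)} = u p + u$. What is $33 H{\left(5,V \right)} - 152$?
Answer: $\frac{445}{8} \approx 55.625$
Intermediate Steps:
$Q{\left(u,p \right)} = - \frac{5}{6} + \frac{u}{6} + \frac{p u}{6}$ ($Q{\left(u,p \right)} = - \frac{5}{6} + \frac{u p + u}{6} = - \frac{5}{6} + \frac{p u + u}{6} = - \frac{5}{6} + \frac{u + p u}{6} = - \frac{5}{6} + \left(\frac{u}{6} + \frac{p u}{6}\right) = - \frac{5}{6} + \frac{u}{6} + \frac{p u}{6}$)
$L{\left(D,I \right)} = -1 + \frac{I}{8}$
$V = -8$ ($V = -4 + 4 \left(-1\right) = -4 - 4 = -8$)
$H{\left(B,J \right)} = -1 - \frac{5 J}{6} + \frac{B}{8}$ ($H{\left(B,J \right)} = \left(- \frac{5}{6} + \frac{1}{6} \cdot 0 + \frac{1}{6} B 0\right) J + \left(-1 + \frac{B}{8}\right) = \left(- \frac{5}{6} + 0 + 0\right) J + \left(-1 + \frac{B}{8}\right) = - \frac{5 J}{6} + \left(-1 + \frac{B}{8}\right) = -1 - \frac{5 J}{6} + \frac{B}{8}$)
$33 H{\left(5,V \right)} - 152 = 33 \left(-1 - - \frac{20}{3} + \frac{1}{8} \cdot 5\right) - 152 = 33 \left(-1 + \frac{20}{3} + \frac{5}{8}\right) - 152 = 33 \cdot \frac{151}{24} - 152 = \frac{1661}{8} - 152 = \frac{445}{8}$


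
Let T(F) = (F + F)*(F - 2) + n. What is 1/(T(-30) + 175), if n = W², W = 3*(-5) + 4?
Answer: 1/2216 ≈ 0.00045126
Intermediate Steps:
W = -11 (W = -15 + 4 = -11)
n = 121 (n = (-11)² = 121)
T(F) = 121 + 2*F*(-2 + F) (T(F) = (F + F)*(F - 2) + 121 = (2*F)*(-2 + F) + 121 = 2*F*(-2 + F) + 121 = 121 + 2*F*(-2 + F))
1/(T(-30) + 175) = 1/((121 - 4*(-30) + 2*(-30)²) + 175) = 1/((121 + 120 + 2*900) + 175) = 1/((121 + 120 + 1800) + 175) = 1/(2041 + 175) = 1/2216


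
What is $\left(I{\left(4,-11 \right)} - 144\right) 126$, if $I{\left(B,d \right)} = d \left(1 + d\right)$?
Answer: $-4284$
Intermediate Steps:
$\left(I{\left(4,-11 \right)} - 144\right) 126 = \left(- 11 \left(1 - 11\right) - 144\right) 126 = \left(\left(-11\right) \left(-10\right) - 144\right) 126 = \left(110 - 144\right) 126 = \left(-34\right) 126 = -4284$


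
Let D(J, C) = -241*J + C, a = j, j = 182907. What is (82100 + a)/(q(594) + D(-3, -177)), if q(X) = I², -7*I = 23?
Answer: 12985343/27283 ≈ 475.95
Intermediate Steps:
I = -23/7 (I = -⅐*23 = -23/7 ≈ -3.2857)
a = 182907
D(J, C) = C - 241*J
q(X) = 529/49 (q(X) = (-23/7)² = 529/49)
(82100 + a)/(q(594) + D(-3, -177)) = (82100 + 182907)/(529/49 + (-177 - 241*(-3))) = 265007/(529/49 + (-177 + 723)) = 265007/(529/49 + 546) = 265007/(27283/49) = 265007*(49/27283) = 12985343/27283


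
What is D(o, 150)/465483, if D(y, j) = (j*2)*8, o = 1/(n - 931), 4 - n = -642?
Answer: 800/155161 ≈ 0.0051559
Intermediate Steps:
n = 646 (n = 4 - 1*(-642) = 4 + 642 = 646)
o = -1/285 (o = 1/(646 - 931) = 1/(-285) = -1/285 ≈ -0.0035088)
D(y, j) = 16*j (D(y, j) = (2*j)*8 = 16*j)
D(o, 150)/465483 = (16*150)/465483 = 2400*(1/465483) = 800/155161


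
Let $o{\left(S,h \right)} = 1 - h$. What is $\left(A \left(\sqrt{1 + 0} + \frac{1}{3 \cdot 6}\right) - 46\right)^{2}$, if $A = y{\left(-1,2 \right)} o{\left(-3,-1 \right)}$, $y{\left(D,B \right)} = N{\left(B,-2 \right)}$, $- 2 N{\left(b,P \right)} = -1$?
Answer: $\frac{654481}{324} \approx 2020.0$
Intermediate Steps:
$N{\left(b,P \right)} = \frac{1}{2}$ ($N{\left(b,P \right)} = \left(- \frac{1}{2}\right) \left(-1\right) = \frac{1}{2}$)
$y{\left(D,B \right)} = \frac{1}{2}$
$A = 1$ ($A = \frac{1 - -1}{2} = \frac{1 + 1}{2} = \frac{1}{2} \cdot 2 = 1$)
$\left(A \left(\sqrt{1 + 0} + \frac{1}{3 \cdot 6}\right) - 46\right)^{2} = \left(1 \left(\sqrt{1 + 0} + \frac{1}{3 \cdot 6}\right) - 46\right)^{2} = \left(1 \left(\sqrt{1} + \frac{1}{18}\right) - 46\right)^{2} = \left(1 \left(1 + \frac{1}{18}\right) - 46\right)^{2} = \left(1 \cdot \frac{19}{18} - 46\right)^{2} = \left(\frac{19}{18} - 46\right)^{2} = \left(- \frac{809}{18}\right)^{2} = \frac{654481}{324}$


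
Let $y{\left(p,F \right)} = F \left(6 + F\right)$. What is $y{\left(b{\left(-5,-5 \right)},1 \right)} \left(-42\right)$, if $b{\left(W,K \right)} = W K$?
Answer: $-294$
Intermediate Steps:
$b{\left(W,K \right)} = K W$
$y{\left(b{\left(-5,-5 \right)},1 \right)} \left(-42\right) = 1 \left(6 + 1\right) \left(-42\right) = 1 \cdot 7 \left(-42\right) = 7 \left(-42\right) = -294$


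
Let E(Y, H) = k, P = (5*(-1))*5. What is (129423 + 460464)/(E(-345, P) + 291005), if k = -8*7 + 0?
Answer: 196629/96983 ≈ 2.0275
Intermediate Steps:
P = -25 (P = -5*5 = -25)
k = -56 (k = -56 + 0 = -56)
E(Y, H) = -56
(129423 + 460464)/(E(-345, P) + 291005) = (129423 + 460464)/(-56 + 291005) = 589887/290949 = 589887*(1/290949) = 196629/96983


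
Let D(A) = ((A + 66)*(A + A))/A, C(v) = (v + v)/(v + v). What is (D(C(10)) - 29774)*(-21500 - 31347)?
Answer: 1566385080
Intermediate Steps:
C(v) = 1 (C(v) = (2*v)/((2*v)) = (2*v)*(1/(2*v)) = 1)
D(A) = 132 + 2*A (D(A) = ((66 + A)*(2*A))/A = (2*A*(66 + A))/A = 132 + 2*A)
(D(C(10)) - 29774)*(-21500 - 31347) = ((132 + 2*1) - 29774)*(-21500 - 31347) = ((132 + 2) - 29774)*(-52847) = (134 - 29774)*(-52847) = -29640*(-52847) = 1566385080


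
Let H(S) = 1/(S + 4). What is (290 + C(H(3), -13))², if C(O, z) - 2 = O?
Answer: 4182025/49 ≈ 85348.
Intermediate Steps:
H(S) = 1/(4 + S)
C(O, z) = 2 + O
(290 + C(H(3), -13))² = (290 + (2 + 1/(4 + 3)))² = (290 + (2 + 1/7))² = (290 + (2 + ⅐))² = (290 + 15/7)² = (2045/7)² = 4182025/49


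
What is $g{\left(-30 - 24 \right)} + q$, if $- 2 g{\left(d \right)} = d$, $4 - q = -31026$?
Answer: $31057$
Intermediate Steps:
$q = 31030$ ($q = 4 - -31026 = 4 + 31026 = 31030$)
$g{\left(d \right)} = - \frac{d}{2}$
$g{\left(-30 - 24 \right)} + q = - \frac{-30 - 24}{2} + 31030 = \left(- \frac{1}{2}\right) \left(-54\right) + 31030 = 27 + 31030 = 31057$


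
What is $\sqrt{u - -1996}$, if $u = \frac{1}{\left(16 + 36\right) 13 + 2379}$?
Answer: $\frac{\sqrt{18628720955}}{3055} \approx 44.677$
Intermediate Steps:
$u = \frac{1}{3055}$ ($u = \frac{1}{52 \cdot 13 + 2379} = \frac{1}{676 + 2379} = \frac{1}{3055} \approx 0.00032733$)
$\sqrt{u - -1996} = \sqrt{\frac{1}{3055} - -1996} = \sqrt{\frac{1}{3055} + 1996} = \sqrt{\frac{6097781}{3055}} = \frac{\sqrt{18628720955}}{3055}$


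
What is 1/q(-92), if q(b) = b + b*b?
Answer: 1/8372 ≈ 0.00011945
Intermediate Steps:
q(b) = b + b**2
1/q(-92) = 1/(-92*(1 - 92)) = 1/(-92*(-91)) = 1/8372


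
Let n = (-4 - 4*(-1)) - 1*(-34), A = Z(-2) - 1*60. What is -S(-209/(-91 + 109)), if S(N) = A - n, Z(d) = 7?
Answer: 87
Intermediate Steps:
A = -53 (A = 7 - 1*60 = 7 - 60 = -53)
n = 34 (n = (-4 + 4) + 34 = 0 + 34 = 34)
S(N) = -87 (S(N) = -53 - 1*34 = -53 - 34 = -87)
-S(-209/(-91 + 109)) = -1*(-87) = 87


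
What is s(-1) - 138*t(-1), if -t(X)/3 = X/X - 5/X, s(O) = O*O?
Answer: 2485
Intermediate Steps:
s(O) = O²
t(X) = -3 + 15/X (t(X) = -3*(X/X - 5/X) = -3*(1 - 5/X) = -3 + 15/X)
s(-1) - 138*t(-1) = (-1)² - 138*(-3 + 15/(-1)) = 1 - 138*(-3 + 15*(-1)) = 1 - 138*(-3 - 15) = 1 - 138*(-18) = 1 + 2484 = 2485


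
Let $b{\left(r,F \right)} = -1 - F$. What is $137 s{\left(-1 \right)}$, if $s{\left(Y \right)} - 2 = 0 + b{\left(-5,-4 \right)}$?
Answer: $685$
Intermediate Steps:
$s{\left(Y \right)} = 5$ ($s{\left(Y \right)} = 2 + \left(0 - -3\right) = 2 + \left(0 + \left(-1 + 4\right)\right) = 2 + \left(0 + 3\right) = 2 + 3 = 5$)
$137 s{\left(-1 \right)} = 137 \cdot 5 = 685$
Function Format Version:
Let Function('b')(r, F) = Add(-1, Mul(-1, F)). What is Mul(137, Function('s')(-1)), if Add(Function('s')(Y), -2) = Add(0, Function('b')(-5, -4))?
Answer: 685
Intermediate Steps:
Function('s')(Y) = 5 (Function('s')(Y) = Add(2, Add(0, Add(-1, Mul(-1, -4)))) = Add(2, Add(0, Add(-1, 4))) = Add(2, Add(0, 3)) = Add(2, 3) = 5)
Mul(137, Function('s')(-1)) = Mul(137, 5) = 685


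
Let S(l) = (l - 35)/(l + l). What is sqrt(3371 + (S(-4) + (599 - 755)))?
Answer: sqrt(51518)/4 ≈ 56.744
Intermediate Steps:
S(l) = (-35 + l)/(2*l) (S(l) = (-35 + l)/((2*l)) = (-35 + l)*(1/(2*l)) = (-35 + l)/(2*l))
sqrt(3371 + (S(-4) + (599 - 755))) = sqrt(3371 + ((1/2)*(-35 - 4)/(-4) + (599 - 755))) = sqrt(3371 + ((1/2)*(-1/4)*(-39) - 156)) = sqrt(3371 + (39/8 - 156)) = sqrt(3371 - 1209/8) = sqrt(25759/8) = sqrt(51518)/4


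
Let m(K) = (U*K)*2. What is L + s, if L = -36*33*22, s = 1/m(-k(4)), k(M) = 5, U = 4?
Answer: -1045441/40 ≈ -26136.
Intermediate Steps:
m(K) = 8*K (m(K) = (4*K)*2 = 8*K)
s = -1/40 (s = 1/(8*(-1*5)) = 1/(8*(-5)) = 1/(-40) = -1/40 ≈ -0.025000)
L = -26136 (L = -1188*22 = -26136)
L + s = -26136 - 1/40 = -1045441/40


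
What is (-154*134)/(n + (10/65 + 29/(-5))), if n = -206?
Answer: 1341340/13757 ≈ 97.502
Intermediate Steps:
(-154*134)/(n + (10/65 + 29/(-5))) = (-154*134)/(-206 + (10/65 + 29/(-5))) = -20636/(-206 + (10*(1/65) + 29*(-⅕))) = -20636/(-206 + (2/13 - 29/5)) = -20636/(-206 - 367/65) = -20636/(-13757/65) = -20636*(-65/13757) = 1341340/13757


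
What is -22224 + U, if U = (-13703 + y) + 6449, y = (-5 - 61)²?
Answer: -25122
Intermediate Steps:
y = 4356 (y = (-66)² = 4356)
U = -2898 (U = (-13703 + 4356) + 6449 = -9347 + 6449 = -2898)
-22224 + U = -22224 - 2898 = -25122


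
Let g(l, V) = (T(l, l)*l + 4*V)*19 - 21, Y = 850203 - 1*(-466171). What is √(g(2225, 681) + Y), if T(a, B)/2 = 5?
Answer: √1790859 ≈ 1338.2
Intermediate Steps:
Y = 1316374 (Y = 850203 + 466171 = 1316374)
T(a, B) = 10 (T(a, B) = 2*5 = 10)
g(l, V) = -21 + 76*V + 190*l (g(l, V) = (10*l + 4*V)*19 - 21 = (4*V + 10*l)*19 - 21 = (76*V + 190*l) - 21 = -21 + 76*V + 190*l)
√(g(2225, 681) + Y) = √((-21 + 76*681 + 190*2225) + 1316374) = √((-21 + 51756 + 422750) + 1316374) = √(474485 + 1316374) = √1790859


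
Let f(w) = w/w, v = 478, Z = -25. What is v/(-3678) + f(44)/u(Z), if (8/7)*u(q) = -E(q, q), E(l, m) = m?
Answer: -27113/321825 ≈ -0.084248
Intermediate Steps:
f(w) = 1
u(q) = -7*q/8 (u(q) = 7*(-q)/8 = -7*q/8)
v/(-3678) + f(44)/u(Z) = 478/(-3678) + 1/(-7/8*(-25)) = 478*(-1/3678) + 1/(175/8) = -239/1839 + 1*(8/175) = -239/1839 + 8/175 = -27113/321825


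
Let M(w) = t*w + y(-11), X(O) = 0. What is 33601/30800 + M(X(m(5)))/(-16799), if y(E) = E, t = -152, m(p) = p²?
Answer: 564801999/517409200 ≈ 1.0916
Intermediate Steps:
M(w) = -11 - 152*w (M(w) = -152*w - 11 = -11 - 152*w)
33601/30800 + M(X(m(5)))/(-16799) = 33601/30800 + (-11 - 152*0)/(-16799) = 33601*(1/30800) + (-11 + 0)*(-1/16799) = 33601/30800 - 11*(-1/16799) = 33601/30800 + 11/16799 = 564801999/517409200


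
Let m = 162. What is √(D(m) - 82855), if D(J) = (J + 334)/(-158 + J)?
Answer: I*√82731 ≈ 287.63*I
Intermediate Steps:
D(J) = (334 + J)/(-158 + J)
√(D(m) - 82855) = √((334 + 162)/(-158 + 162) - 82855) = √(496/4 - 82855) = √((¼)*496 - 82855) = √(124 - 82855) = √(-82731) = I*√82731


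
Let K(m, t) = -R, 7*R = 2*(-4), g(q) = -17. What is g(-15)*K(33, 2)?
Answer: -136/7 ≈ -19.429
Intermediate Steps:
R = -8/7 (R = (2*(-4))/7 = (⅐)*(-8) = -8/7 ≈ -1.1429)
K(m, t) = 8/7 (K(m, t) = -1*(-8/7) = 8/7)
g(-15)*K(33, 2) = -17*8/7 = -136/7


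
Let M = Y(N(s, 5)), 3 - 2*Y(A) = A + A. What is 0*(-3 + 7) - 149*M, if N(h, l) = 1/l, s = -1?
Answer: -1937/10 ≈ -193.70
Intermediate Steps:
Y(A) = 3/2 - A (Y(A) = 3/2 - (A + A)/2 = 3/2 - A)
M = 13/10 (M = 3/2 - 1/5 = 13/10 ≈ 1.3000)
0*(-3 + 7) - 149*M = 0*(-3 + 7) - 149*13/10 = 0*4 - 1937/10 = 0 - 1937/10 = -1937/10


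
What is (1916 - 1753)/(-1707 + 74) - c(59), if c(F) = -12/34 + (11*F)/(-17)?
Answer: 1066844/27761 ≈ 38.430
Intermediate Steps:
c(F) = -6/17 - 11*F/17 (c(F) = -12*1/34 + (11*F)*(-1/17) = -6/17 - 11*F/17)
(1916 - 1753)/(-1707 + 74) - c(59) = (1916 - 1753)/(-1707 + 74) - (-6/17 - 11/17*59) = 163/(-1633) - (-6/17 - 649/17) = 163*(-1/1633) - 1*(-655/17) = -163/1633 + 655/17 = 1066844/27761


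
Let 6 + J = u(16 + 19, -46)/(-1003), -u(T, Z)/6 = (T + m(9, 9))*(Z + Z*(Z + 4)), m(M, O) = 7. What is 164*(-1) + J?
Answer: 304762/1003 ≈ 303.85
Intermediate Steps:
u(T, Z) = -6*(7 + T)*(Z + Z*(4 + Z)) (u(T, Z) = -6*(T + 7)*(Z + Z*(Z + 4)) = -6*(7 + T)*(Z + Z*(4 + Z)))
J = 469254/1003 (J = -6 - 6*(-46)*(35 + 5*(16 + 19) + 7*(-46) + (16 + 19)*(-46))/(-1003) = -6 - 6*(-46)*(35 + 5*35 - 322 + 35*(-46))*(-1/1003) = -6 - 6*(-46)*(35 + 175 - 322 - 1610)*(-1/1003) = -6 - 6*(-46)*(-1722)*(-1/1003) = -6 - 475272*(-1/1003) = -6 + 475272/1003 = 469254/1003 ≈ 467.85)
164*(-1) + J = 164*(-1) + 469254/1003 = -164 + 469254/1003 = 304762/1003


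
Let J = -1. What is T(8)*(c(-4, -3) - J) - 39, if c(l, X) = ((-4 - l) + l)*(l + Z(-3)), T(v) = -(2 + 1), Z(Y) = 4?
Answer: -42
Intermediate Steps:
T(v) = -3 (T(v) = -1*3 = -3)
c(l, X) = -16 - 4*l (c(l, X) = ((-4 - l) + l)*(l + 4) = -4*(4 + l) = -16 - 4*l)
T(8)*(c(-4, -3) - J) - 39 = -3*((-16 - 4*(-4)) - 1*(-1)) - 39 = -3*((-16 + 16) + 1) - 39 = -3*(0 + 1) - 39 = -3*1 - 39 = -3 - 39 = -42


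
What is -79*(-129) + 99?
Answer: 10290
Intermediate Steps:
-79*(-129) + 99 = 10191 + 99 = 10290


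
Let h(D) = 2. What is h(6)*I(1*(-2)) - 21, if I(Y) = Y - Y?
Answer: -21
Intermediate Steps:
I(Y) = 0
h(6)*I(1*(-2)) - 21 = 2*0 - 21 = 0 - 21 = -21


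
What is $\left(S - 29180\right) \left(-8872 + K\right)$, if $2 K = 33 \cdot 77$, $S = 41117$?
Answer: $- \frac{181478211}{2} \approx -9.0739 \cdot 10^{7}$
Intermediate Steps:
$K = \frac{2541}{2}$ ($K = \frac{33 \cdot 77}{2} = \frac{1}{2} \cdot 2541 = \frac{2541}{2} \approx 1270.5$)
$\left(S - 29180\right) \left(-8872 + K\right) = \left(41117 - 29180\right) \left(-8872 + \frac{2541}{2}\right) = 11937 \left(- \frac{15203}{2}\right) = - \frac{181478211}{2}$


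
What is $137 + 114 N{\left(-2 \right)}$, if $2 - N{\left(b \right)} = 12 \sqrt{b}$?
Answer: $365 - 1368 i \sqrt{2} \approx 365.0 - 1934.6 i$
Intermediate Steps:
$N{\left(b \right)} = 2 - 12 \sqrt{b}$
$137 + 114 N{\left(-2 \right)} = 137 + 114 \left(2 - 12 \sqrt{-2}\right) = 137 + 114 \left(2 - 12 i \sqrt{2}\right) = 137 + \left(228 - 1368 i \sqrt{2}\right) = 365 - 1368 i \sqrt{2}$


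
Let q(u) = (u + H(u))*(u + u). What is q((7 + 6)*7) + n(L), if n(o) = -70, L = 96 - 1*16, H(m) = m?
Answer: 33054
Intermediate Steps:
q(u) = 4*u**2 (q(u) = (u + u)*(u + u) = (2*u)*(2*u) = 4*u**2)
L = 80 (L = 96 - 16 = 80)
q((7 + 6)*7) + n(L) = 4*((7 + 6)*7)**2 - 70 = 4*(13*7)**2 - 70 = 4*91**2 - 70 = 4*8281 - 70 = 33124 - 70 = 33054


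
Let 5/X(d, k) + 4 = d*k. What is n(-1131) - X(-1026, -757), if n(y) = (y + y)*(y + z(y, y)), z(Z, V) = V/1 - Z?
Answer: 1986992414311/776678 ≈ 2.5583e+6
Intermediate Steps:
z(Z, V) = V - Z (z(Z, V) = V*1 - Z = V - Z)
X(d, k) = 5/(-4 + d*k)
n(y) = 2*y**2 (n(y) = (y + y)*(y + (y - y)) = (2*y)*(y + 0) = (2*y)*y = 2*y**2)
n(-1131) - X(-1026, -757) = 2*(-1131)**2 - 5/(-4 - 1026*(-757)) = 2*1279161 - 5/(-4 + 776682) = 2558322 - 5/776678 = 1986992414311/776678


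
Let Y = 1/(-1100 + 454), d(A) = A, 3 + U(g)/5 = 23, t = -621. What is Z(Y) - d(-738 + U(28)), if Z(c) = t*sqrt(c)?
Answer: 638 - 621*I*sqrt(646)/646 ≈ 638.0 - 24.433*I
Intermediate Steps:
U(g) = 100 (U(g) = -15 + 5*23 = -15 + 115 = 100)
Y = -1/646 (Y = 1/(-646) = -1/646 ≈ -0.0015480)
Z(c) = -621*sqrt(c)
Z(Y) - d(-738 + U(28)) = -621*I*sqrt(646)/646 - (-738 + 100) = -621*I*sqrt(646)/646 - 1*(-638) = -621*I*sqrt(646)/646 + 638 = 638 - 621*I*sqrt(646)/646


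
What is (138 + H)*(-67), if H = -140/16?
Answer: -34639/4 ≈ -8659.8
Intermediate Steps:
H = -35/4 (H = -140*1/16 = -35/4 ≈ -8.7500)
(138 + H)*(-67) = (138 - 35/4)*(-67) = (517/4)*(-67) = -34639/4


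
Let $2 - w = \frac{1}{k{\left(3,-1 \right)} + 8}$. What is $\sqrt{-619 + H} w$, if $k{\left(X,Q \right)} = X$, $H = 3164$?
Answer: $\frac{21 \sqrt{2545}}{11} \approx 96.31$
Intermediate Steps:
$w = \frac{21}{11}$ ($w = 2 - \frac{1}{3 + 8} = 2 - \frac{1}{11} = \frac{21}{11} \approx 1.9091$)
$\sqrt{-619 + H} w = \sqrt{-619 + 3164} \cdot \frac{21}{11} = \sqrt{2545} \cdot \frac{21}{11} = \frac{21 \sqrt{2545}}{11}$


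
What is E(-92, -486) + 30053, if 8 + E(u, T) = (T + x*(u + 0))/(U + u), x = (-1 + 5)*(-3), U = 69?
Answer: 690417/23 ≈ 30018.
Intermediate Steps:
x = -12 (x = 4*(-3) = -12)
E(u, T) = -8 + (T - 12*u)/(69 + u) (E(u, T) = -8 + (T - 12*(u + 0))/(69 + u) = -8 + (T - 12*u)/(69 + u))
E(-92, -486) + 30053 = (-552 - 486 - 20*(-92))/(69 - 92) + 30053 = (-552 - 486 + 1840)/(-23) + 30053 = -1/23*802 + 30053 = -802/23 + 30053 = 690417/23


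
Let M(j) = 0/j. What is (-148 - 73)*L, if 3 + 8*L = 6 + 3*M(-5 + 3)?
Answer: -663/8 ≈ -82.875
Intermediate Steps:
M(j) = 0
L = 3/8 (L = -3/8 + (6 + 3*0)/8 = -3/8 + (6 + 0)/8 = -3/8 + (1/8)*6 = -3/8 + 3/4 = 3/8 ≈ 0.37500)
(-148 - 73)*L = (-148 - 73)*(3/8) = -221*3/8 = -663/8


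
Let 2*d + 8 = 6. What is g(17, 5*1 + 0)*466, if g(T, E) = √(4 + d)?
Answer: 466*√3 ≈ 807.14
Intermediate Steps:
d = -1 (d = -4 + (½)*6 = -4 + 3 = -1)
g(T, E) = √3 (g(T, E) = √(4 - 1) = √3)
g(17, 5*1 + 0)*466 = √3*466 = 466*√3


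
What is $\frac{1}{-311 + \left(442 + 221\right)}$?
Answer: $\frac{1}{352} \approx 0.0028409$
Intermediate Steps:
$\frac{1}{-311 + \left(442 + 221\right)} = \frac{1}{-311 + 663} = \frac{1}{352}$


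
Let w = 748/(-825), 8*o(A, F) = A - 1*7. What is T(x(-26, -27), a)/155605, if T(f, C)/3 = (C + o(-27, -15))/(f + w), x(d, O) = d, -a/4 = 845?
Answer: 609165/251208712 ≈ 0.0024249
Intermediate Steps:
a = -3380 (a = -4*845 = -3380)
o(A, F) = -7/8 + A/8 (o(A, F) = (A - 1*7)/8 = (A - 7)/8 = (-7 + A)/8 = -7/8 + A/8)
w = -68/75 (w = 748*(-1/825) = -68/75 ≈ -0.90667)
T(f, C) = 3*(-17/4 + C)/(-68/75 + f) (T(f, C) = 3*((C + (-7/8 + (⅛)*(-27)))/(f - 68/75)) = 3*((C + (-7/8 - 27/8))/(-68/75 + f)) = 3*((C - 17/4)/(-68/75 + f)) = 3*((-17/4 + C)/(-68/75 + f)) = 3*(-17/4 + C)/(-68/75 + f))
T(x(-26, -27), a)/155605 = (225*(-17 + 4*(-3380))/(4*(-68 + 75*(-26))))/155605 = (225*(-17 - 13520)/(4*(-68 - 1950)))*(1/155605) = ((225/4)*(-13537)/(-2018))*(1/155605) = ((225/4)*(-1/2018)*(-13537))*(1/155605) = (3045825/8072)*(1/155605) = 609165/251208712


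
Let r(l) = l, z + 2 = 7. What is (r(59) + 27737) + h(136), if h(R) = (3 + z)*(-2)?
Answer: 27780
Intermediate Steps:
z = 5 (z = -2 + 7 = 5)
h(R) = -16 (h(R) = (3 + 5)*(-2) = 8*(-2) = -16)
(r(59) + 27737) + h(136) = (59 + 27737) - 16 = 27796 - 16 = 27780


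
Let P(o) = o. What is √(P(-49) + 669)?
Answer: 2*√155 ≈ 24.900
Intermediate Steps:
√(P(-49) + 669) = √(-49 + 669) = √620 = 2*√155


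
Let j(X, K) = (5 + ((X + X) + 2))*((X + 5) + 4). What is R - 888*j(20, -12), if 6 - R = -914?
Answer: -1209424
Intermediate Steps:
R = 920 (R = 6 - 1*(-914) = 6 + 914 = 920)
j(X, K) = (7 + 2*X)*(9 + X) (j(X, K) = (5 + (2*X + 2))*((5 + X) + 4) = (5 + (2 + 2*X))*(9 + X) = (7 + 2*X)*(9 + X))
R - 888*j(20, -12) = 920 - 888*(63 + 2*20² + 25*20) = 920 - 888*(63 + 2*400 + 500) = 920 - 888*(63 + 800 + 500) = 920 - 888*1363 = 920 - 1210344 = -1209424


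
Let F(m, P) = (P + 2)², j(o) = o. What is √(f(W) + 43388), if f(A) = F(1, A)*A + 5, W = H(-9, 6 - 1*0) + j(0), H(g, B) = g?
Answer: 2*√10738 ≈ 207.25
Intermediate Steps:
W = -9 (W = -9 + 0 = -9)
F(m, P) = (2 + P)²
f(A) = 5 + A*(2 + A)² (f(A) = (2 + A)²*A + 5 = A*(2 + A)² + 5 = 5 + A*(2 + A)²)
√(f(W) + 43388) = √((5 - 9*(2 - 9)²) + 43388) = √((5 - 9*(-7)²) + 43388) = √((5 - 9*49) + 43388) = √((5 - 441) + 43388) = √(-436 + 43388) = √42952 = 2*√10738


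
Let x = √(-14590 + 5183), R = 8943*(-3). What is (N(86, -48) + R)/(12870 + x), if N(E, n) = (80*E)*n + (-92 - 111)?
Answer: -4598090640/165646307 + 357272*I*√9407/165646307 ≈ -27.758 + 0.20919*I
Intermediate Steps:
R = -26829
N(E, n) = -203 + 80*E*n (N(E, n) = 80*E*n - 203 = -203 + 80*E*n)
x = I*√9407 (x = √(-9407) = I*√9407 ≈ 96.99*I)
(N(86, -48) + R)/(12870 + x) = ((-203 + 80*86*(-48)) - 26829)/(12870 + I*√9407) = ((-203 - 330240) - 26829)/(12870 + I*√9407) = (-330443 - 26829)/(12870 + I*√9407) = -357272/(12870 + I*√9407)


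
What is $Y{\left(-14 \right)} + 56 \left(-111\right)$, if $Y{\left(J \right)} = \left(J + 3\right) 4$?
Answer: $-6260$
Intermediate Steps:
$Y{\left(J \right)} = 12 + 4 J$ ($Y{\left(J \right)} = \left(3 + J\right) 4 = 12 + 4 J$)
$Y{\left(-14 \right)} + 56 \left(-111\right) = \left(12 + 4 \left(-14\right)\right) + 56 \left(-111\right) = \left(12 - 56\right) - 6216 = -44 - 6216 = -6260$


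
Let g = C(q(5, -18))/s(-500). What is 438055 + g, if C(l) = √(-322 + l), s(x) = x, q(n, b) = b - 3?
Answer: 438055 - 7*I*√7/500 ≈ 4.3806e+5 - 0.037041*I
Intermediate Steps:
q(n, b) = -3 + b
g = -7*I*√7/500 (g = √(-322 + (-3 - 18))/(-500) = √(-322 - 21)*(-1/500) = √(-343)*(-1/500) = (7*I*√7)*(-1/500) = -7*I*√7/500 ≈ -0.037041*I)
438055 + g = 438055 - 7*I*√7/500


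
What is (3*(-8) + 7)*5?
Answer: -85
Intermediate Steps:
(3*(-8) + 7)*5 = (-24 + 7)*5 = -17*5 = -85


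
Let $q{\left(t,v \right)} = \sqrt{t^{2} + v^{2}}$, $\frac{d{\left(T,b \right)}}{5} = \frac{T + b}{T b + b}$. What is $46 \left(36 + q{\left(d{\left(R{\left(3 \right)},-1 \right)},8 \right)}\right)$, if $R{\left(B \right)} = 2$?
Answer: $1656 + \frac{46 \sqrt{601}}{3} \approx 2031.9$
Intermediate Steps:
$d{\left(T,b \right)} = \frac{5 \left(T + b\right)}{b + T b}$ ($d{\left(T,b \right)} = 5 \frac{T + b}{T b + b} = 5 \frac{T + b}{b + T b} = \frac{5 \left(T + b\right)}{b + T b}$)
$46 \left(36 + q{\left(d{\left(R{\left(3 \right)},-1 \right)},8 \right)}\right) = 46 \left(36 + \sqrt{\left(\frac{5 \left(2 - 1\right)}{\left(-1\right) \left(1 + 2\right)}\right)^{2} + 8^{2}}\right) = 46 \left(36 + \sqrt{\left(5 \left(-1\right) \frac{1}{3} \cdot 1\right)^{2} + 64}\right) = 46 \left(36 + \sqrt{\left(- \frac{5}{3}\right)^{2} + 64}\right) = 46 \left(36 + \sqrt{\frac{25}{9} + 64}\right) = 46 \left(36 + \sqrt{\frac{601}{9}}\right) = 46 \left(36 + \frac{\sqrt{601}}{3}\right) = 1656 + \frac{46 \sqrt{601}}{3}$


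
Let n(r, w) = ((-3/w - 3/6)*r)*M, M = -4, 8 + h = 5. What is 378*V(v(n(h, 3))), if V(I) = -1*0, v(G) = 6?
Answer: 0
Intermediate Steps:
h = -3 (h = -8 + 5 = -3)
n(r, w) = -4*r*(-½ - 3/w) (n(r, w) = ((-3/w - 3/6)*r)*(-4) = ((-3/w - 3*⅙)*r)*(-4) = ((-3/w - ½)*r)*(-4) = ((-½ - 3/w)*r)*(-4) = (r*(-½ - 3/w))*(-4) = -4*r*(-½ - 3/w))
V(I) = 0
378*V(v(n(h, 3))) = 378*0 = 0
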